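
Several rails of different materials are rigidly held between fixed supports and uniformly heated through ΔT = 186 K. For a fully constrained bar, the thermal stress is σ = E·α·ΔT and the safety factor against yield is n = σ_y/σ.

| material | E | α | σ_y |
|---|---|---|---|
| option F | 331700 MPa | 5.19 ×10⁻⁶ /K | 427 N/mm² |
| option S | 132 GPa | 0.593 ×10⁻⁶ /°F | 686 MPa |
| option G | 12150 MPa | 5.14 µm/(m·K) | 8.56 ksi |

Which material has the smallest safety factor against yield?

Converting E to GPa, α to ×10⁻⁶/K, σ_y to MPa, then σ and n for each:
  option F: E = 331.7, α = 5.19, σ_y = 427.0 → σ = 320 MPa, n = 1.33
  option S: E = 132.0, α = 1.07, σ_y = 686.0 → σ = 26.2 MPa, n = 26.2
  option G: E = 12.15, α = 5.14, σ_y = 59.02 → σ = 11.6 MPa, n = 5.08
The minimum is option F at n = 1.33.

option F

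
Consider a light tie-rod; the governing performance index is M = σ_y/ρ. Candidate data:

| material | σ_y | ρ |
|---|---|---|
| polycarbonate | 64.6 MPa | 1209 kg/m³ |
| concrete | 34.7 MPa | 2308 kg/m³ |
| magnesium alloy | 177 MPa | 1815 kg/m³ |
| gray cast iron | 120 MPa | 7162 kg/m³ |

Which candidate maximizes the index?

magnesium alloy

Evaluate M for each candidate:
  magnesium alloy: M = 97.5 kN·m/kg
  polycarbonate: M = 53.4 kN·m/kg
  gray cast iron: M = 16.8 kN·m/kg
  concrete: M = 15.0 kN·m/kg
The maximum is for magnesium alloy.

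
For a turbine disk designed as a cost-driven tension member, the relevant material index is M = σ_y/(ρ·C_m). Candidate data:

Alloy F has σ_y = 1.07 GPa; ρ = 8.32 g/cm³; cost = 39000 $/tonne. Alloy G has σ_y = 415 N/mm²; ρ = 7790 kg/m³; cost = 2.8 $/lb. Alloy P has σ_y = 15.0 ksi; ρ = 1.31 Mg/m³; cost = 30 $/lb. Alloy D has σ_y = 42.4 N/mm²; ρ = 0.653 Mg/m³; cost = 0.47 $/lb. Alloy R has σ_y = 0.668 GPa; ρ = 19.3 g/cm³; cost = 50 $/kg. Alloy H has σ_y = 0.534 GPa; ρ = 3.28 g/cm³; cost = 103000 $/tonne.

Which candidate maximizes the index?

Putting every candidate on a common basis:
  alloy F: σ_y = 1070 MPa, ρ = 8320 kg/m³, cost = 39.00 $/kg
  alloy G: σ_y = 415.0 MPa, ρ = 7790 kg/m³, cost = 6.173 $/kg
  alloy P: σ_y = 103.4 MPa, ρ = 1310 kg/m³, cost = 66.14 $/kg
  alloy D: σ_y = 42.40 MPa, ρ = 653.0 kg/m³, cost = 1.036 $/kg
  alloy R: σ_y = 668.0 MPa, ρ = 19300 kg/m³, cost = 50.00 $/kg
  alloy H: σ_y = 534.0 MPa, ρ = 3280 kg/m³, cost = 103.0 $/kg
  alloy D: M = 62.7 kN·m per $
  alloy G: M = 8.63 kN·m per $
  alloy F: M = 3.30 kN·m per $
  alloy H: M = 1.58 kN·m per $
  alloy P: M = 1.19 kN·m per $
  alloy R: M = 0.692 kN·m per $
The maximum is for alloy D.

alloy D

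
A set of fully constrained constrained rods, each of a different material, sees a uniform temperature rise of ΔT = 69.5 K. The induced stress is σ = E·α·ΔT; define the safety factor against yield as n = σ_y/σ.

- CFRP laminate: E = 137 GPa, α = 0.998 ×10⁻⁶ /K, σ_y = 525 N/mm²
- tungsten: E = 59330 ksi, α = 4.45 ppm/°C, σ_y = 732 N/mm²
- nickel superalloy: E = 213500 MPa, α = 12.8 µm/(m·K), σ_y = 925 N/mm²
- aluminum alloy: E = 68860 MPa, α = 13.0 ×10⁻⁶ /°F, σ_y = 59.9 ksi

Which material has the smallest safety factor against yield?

In consistent units (E in GPa, α in ×10⁻⁶/K, σ_y in MPa):
  CFRP laminate: E = 137.0, α = 0.998, σ_y = 525.0 → σ = 9.50 MPa, n = 55.2
  tungsten: E = 409.1, α = 4.45, σ_y = 732.0 → σ = 127 MPa, n = 5.79
  nickel superalloy: E = 213.5, α = 12.8, σ_y = 925.0 → σ = 190 MPa, n = 4.87
  aluminum alloy: E = 68.86, α = 23.4, σ_y = 413.0 → σ = 112 MPa, n = 3.69
The minimum is aluminum alloy at n = 3.69.

aluminum alloy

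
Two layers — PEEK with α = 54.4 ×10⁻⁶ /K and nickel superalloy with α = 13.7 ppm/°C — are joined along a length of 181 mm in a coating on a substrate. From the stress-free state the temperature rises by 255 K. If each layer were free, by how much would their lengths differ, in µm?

1880 µm

Δα = |54.4 − 13.7|×10⁻⁶/K = 40.7×10⁻⁶/K.
ΔL_mismatch = Δα·L·ΔT = 40.7×10⁻⁶ × 181.0 mm × 255.0 K = 1880 µm.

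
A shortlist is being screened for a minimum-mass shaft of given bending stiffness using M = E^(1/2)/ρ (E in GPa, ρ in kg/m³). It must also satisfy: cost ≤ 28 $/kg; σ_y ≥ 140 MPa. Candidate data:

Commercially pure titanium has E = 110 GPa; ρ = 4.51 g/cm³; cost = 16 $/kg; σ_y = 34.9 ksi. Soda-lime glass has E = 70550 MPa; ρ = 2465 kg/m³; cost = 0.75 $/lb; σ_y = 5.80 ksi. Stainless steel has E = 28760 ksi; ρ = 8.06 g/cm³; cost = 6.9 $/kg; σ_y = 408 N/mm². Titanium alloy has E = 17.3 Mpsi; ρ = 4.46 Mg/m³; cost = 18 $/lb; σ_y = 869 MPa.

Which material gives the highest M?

Screen on constraints: cost ≤ 28 $/kg; σ_y ≥ 140 MPa. Survivors: commercially pure titanium, stainless steel.
In SI units:
  commercially pure titanium: E = 110.0 GPa, ρ = 4510 kg/m³
  stainless steel: E = 198.3 GPa, ρ = 8060 kg/m³
  commercially pure titanium: M = 2.33×10⁻³
  stainless steel: M = 1.75×10⁻³
Highest index: commercially pure titanium.

commercially pure titanium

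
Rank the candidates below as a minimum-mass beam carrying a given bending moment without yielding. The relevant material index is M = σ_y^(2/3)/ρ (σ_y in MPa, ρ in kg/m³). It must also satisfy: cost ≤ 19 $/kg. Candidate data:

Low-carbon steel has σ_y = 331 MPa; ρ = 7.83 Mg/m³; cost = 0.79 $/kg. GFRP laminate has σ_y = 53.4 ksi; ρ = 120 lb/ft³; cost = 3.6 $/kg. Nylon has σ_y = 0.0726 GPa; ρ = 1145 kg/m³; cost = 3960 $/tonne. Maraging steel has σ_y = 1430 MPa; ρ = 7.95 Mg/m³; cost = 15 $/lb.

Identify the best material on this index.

Screen on constraints: cost ≤ 19 $/kg. Survivors: low-carbon steel, GFRP laminate, nylon.
In SI units:
  low-carbon steel: σ_y = 331.0 MPa, ρ = 7830 kg/m³
  GFRP laminate: σ_y = 368.2 MPa, ρ = 1922 kg/m³
  nylon: σ_y = 72.60 MPa, ρ = 1145 kg/m³
  GFRP laminate: M = 26.7×10⁻³
  nylon: M = 15.2×10⁻³
  low-carbon steel: M = 6.11×10⁻³
GFRP laminate ranks first.

GFRP laminate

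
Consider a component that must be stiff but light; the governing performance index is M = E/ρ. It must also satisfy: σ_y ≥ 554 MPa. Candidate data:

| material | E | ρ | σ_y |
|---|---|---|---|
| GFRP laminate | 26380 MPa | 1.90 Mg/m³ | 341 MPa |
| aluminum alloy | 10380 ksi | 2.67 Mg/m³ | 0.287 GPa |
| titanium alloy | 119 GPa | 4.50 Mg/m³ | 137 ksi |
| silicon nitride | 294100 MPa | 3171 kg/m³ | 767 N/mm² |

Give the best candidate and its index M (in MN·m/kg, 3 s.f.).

Screen on constraints: σ_y ≥ 554 MPa. Survivors: titanium alloy, silicon nitride.
In SI units:
  titanium alloy: E = 119.0 GPa, ρ = 4500 kg/m³
  silicon nitride: E = 294.1 GPa, ρ = 3171 kg/m³
  silicon nitride: M = 92.7 MN·m/kg
  titanium alloy: M = 26.4 MN·m/kg
Silicon nitride has the largest M.

silicon nitride, M = 92.7 MN·m/kg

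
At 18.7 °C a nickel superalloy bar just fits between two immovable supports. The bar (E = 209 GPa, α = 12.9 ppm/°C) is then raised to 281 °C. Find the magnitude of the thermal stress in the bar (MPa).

707 MPa

ΔT = 262.3 K. Constrained thermal stress σ = E·α·ΔT = 209.0×10³ MPa × 12.9×10⁻⁶ × 262.3 = 707 MPa (compressive).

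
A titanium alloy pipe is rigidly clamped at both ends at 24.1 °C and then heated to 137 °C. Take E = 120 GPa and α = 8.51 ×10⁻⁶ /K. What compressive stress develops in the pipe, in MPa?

ΔT = 112.9 K. Constrained thermal stress σ = E·α·ΔT = 120.0×10³ MPa × 8.51×10⁻⁶ × 112.9 = 115 MPa (compressive).

115 MPa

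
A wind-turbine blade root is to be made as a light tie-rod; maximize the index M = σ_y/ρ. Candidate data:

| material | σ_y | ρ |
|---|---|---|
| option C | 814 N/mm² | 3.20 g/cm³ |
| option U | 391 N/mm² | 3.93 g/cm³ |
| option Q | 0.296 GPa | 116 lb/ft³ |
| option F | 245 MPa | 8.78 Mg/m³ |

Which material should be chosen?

option C

After converting to SI:
  option C: σ_y = 814.0 MPa, ρ = 3200 kg/m³
  option U: σ_y = 391.0 MPa, ρ = 3930 kg/m³
  option Q: σ_y = 296.0 MPa, ρ = 1858 kg/m³
  option F: σ_y = 245.0 MPa, ρ = 8780 kg/m³
  option C: M = 254 kN·m/kg
  option Q: M = 159 kN·m/kg
  option U: M = 99.5 kN·m/kg
  option F: M = 27.9 kN·m/kg
Option C ranks first.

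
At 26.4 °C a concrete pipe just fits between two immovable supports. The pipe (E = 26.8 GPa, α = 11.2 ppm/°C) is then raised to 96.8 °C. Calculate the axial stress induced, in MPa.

ΔT = 70.40 K. Constrained thermal stress σ = E·α·ΔT = 26.80×10³ MPa × 11.2×10⁻⁶ × 70.40 = 21.1 MPa (compressive).

21.1 MPa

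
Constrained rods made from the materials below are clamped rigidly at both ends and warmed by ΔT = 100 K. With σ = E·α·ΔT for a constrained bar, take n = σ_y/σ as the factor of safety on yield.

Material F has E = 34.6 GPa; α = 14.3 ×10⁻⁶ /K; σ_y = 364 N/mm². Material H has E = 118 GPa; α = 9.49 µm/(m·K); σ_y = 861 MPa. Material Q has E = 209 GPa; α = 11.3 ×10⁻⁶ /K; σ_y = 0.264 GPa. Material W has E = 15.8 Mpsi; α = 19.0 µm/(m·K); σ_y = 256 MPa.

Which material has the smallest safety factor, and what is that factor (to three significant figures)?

In consistent units (E in GPa, α in ×10⁻⁶/K, σ_y in MPa):
  material F: E = 34.60, α = 14.3, σ_y = 364.0 → σ = 49.5 MPa, n = 7.36
  material H: E = 118.0, α = 9.49, σ_y = 861.0 → σ = 112 MPa, n = 7.69
  material Q: E = 209.0, α = 11.3, σ_y = 264.0 → σ = 236 MPa, n = 1.12
  material W: E = 108.9, α = 19.0, σ_y = 256.0 → σ = 207 MPa, n = 1.24
The minimum is material Q at n = 1.12.

material Q, n = 1.12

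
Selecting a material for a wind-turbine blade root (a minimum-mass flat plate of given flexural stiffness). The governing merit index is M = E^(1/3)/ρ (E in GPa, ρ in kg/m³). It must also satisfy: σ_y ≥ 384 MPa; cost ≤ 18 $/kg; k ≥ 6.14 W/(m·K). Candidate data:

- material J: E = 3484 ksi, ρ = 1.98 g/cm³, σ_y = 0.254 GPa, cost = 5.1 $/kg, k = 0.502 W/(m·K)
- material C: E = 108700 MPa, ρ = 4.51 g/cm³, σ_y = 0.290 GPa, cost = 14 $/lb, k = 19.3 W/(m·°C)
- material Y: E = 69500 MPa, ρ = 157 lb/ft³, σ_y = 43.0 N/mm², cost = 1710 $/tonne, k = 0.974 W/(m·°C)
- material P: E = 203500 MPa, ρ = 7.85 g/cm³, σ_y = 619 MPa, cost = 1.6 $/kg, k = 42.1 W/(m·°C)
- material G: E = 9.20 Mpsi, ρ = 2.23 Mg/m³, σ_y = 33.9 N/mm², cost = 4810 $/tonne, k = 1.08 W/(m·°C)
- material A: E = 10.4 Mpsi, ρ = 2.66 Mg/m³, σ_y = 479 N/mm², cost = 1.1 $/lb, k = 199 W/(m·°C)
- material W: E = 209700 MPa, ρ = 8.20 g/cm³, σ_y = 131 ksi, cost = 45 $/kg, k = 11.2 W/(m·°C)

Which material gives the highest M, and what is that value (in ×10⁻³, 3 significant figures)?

Screen on constraints: σ_y ≥ 384 MPa; cost ≤ 18 $/kg; k ≥ 6.14 W/(m·K). Survivors: material P, material A.
Normalizing units and computing the index:
  material P: E = 203.5 GPa, ρ = 7850 kg/m³
  material A: E = 71.71 GPa, ρ = 2660 kg/m³
  material A: M = 1.56×10⁻³
  material P: M = 0.749×10⁻³
Material A has the largest M.

material A, M = 1.56×10⁻³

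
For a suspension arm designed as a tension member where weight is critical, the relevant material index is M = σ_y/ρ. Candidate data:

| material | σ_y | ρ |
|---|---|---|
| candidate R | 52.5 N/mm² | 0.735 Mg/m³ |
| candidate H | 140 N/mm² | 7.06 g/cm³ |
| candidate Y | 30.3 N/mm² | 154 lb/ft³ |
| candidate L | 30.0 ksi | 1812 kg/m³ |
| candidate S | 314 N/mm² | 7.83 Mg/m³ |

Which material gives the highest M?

Convert each candidate to consistent units, then evaluate M:
  candidate R: σ_y = 52.50 MPa, ρ = 735.0 kg/m³
  candidate H: σ_y = 140.0 MPa, ρ = 7060 kg/m³
  candidate Y: σ_y = 30.30 MPa, ρ = 2467 kg/m³
  candidate L: σ_y = 206.8 MPa, ρ = 1812 kg/m³
  candidate S: σ_y = 314.0 MPa, ρ = 7830 kg/m³
  candidate L: M = 114 kN·m/kg
  candidate R: M = 71.4 kN·m/kg
  candidate S: M = 40.1 kN·m/kg
  candidate H: M = 19.8 kN·m/kg
  candidate Y: M = 12.3 kN·m/kg
Highest index: candidate L.

candidate L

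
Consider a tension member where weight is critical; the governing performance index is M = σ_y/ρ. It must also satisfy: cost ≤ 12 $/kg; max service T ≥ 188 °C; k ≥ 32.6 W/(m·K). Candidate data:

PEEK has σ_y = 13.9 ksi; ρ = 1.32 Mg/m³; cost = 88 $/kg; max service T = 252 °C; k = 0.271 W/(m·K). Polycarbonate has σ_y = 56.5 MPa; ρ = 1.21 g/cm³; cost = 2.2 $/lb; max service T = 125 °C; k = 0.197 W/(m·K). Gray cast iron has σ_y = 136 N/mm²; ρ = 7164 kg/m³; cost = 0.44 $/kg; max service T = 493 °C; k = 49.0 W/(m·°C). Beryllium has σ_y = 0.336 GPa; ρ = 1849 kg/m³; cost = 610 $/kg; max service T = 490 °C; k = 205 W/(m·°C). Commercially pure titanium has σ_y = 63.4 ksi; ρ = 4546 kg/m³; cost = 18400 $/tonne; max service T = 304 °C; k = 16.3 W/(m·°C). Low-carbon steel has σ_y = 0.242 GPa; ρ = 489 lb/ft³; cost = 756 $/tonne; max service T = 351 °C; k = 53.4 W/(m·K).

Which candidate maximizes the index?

low-carbon steel

Screen on constraints: cost ≤ 12 $/kg; max service T ≥ 188 °C; k ≥ 32.6 W/(m·K). Survivors: gray cast iron, low-carbon steel.
Convert each candidate to consistent units, then evaluate M:
  gray cast iron: σ_y = 136.0 MPa, ρ = 7164 kg/m³
  low-carbon steel: σ_y = 242.0 MPa, ρ = 7833 kg/m³
  low-carbon steel: M = 30.9 kN·m/kg
  gray cast iron: M = 19.0 kN·m/kg
Low-carbon steel has the largest M.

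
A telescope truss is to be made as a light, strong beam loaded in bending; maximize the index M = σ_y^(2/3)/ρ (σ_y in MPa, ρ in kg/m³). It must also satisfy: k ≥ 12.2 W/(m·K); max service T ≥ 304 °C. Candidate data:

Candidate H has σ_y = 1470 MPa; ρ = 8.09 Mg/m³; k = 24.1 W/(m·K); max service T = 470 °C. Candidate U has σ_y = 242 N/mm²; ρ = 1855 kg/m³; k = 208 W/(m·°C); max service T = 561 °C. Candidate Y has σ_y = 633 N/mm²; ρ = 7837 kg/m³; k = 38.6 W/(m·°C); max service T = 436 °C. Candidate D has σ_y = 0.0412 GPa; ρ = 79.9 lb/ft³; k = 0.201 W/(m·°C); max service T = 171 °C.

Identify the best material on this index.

candidate U

Screen on constraints: k ≥ 12.2 W/(m·K); max service T ≥ 304 °C. Survivors: candidate H, candidate U, candidate Y.
In SI units:
  candidate H: σ_y = 1470 MPa, ρ = 8090 kg/m³
  candidate U: σ_y = 242.0 MPa, ρ = 1855 kg/m³
  candidate Y: σ_y = 633.0 MPa, ρ = 7837 kg/m³
  candidate U: M = 20.9×10⁻³
  candidate H: M = 16.0×10⁻³
  candidate Y: M = 9.41×10⁻³
Highest index: candidate U.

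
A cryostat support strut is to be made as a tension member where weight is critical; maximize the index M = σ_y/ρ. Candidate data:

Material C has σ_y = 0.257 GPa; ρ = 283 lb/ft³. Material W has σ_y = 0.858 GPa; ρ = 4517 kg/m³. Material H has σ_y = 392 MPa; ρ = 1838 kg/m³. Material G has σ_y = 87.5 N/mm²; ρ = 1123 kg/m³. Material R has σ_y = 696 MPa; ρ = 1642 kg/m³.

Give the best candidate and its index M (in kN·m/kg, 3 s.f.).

material R, M = 424 kN·m/kg

Normalizing units and computing the index:
  material C: σ_y = 257.0 MPa, ρ = 4533 kg/m³
  material W: σ_y = 858.0 MPa, ρ = 4517 kg/m³
  material H: σ_y = 392.0 MPa, ρ = 1838 kg/m³
  material G: σ_y = 87.50 MPa, ρ = 1123 kg/m³
  material R: σ_y = 696.0 MPa, ρ = 1642 kg/m³
  material R: M = 424 kN·m/kg
  material H: M = 213 kN·m/kg
  material W: M = 190 kN·m/kg
  material G: M = 77.9 kN·m/kg
  material C: M = 56.7 kN·m/kg
Material R has the largest M.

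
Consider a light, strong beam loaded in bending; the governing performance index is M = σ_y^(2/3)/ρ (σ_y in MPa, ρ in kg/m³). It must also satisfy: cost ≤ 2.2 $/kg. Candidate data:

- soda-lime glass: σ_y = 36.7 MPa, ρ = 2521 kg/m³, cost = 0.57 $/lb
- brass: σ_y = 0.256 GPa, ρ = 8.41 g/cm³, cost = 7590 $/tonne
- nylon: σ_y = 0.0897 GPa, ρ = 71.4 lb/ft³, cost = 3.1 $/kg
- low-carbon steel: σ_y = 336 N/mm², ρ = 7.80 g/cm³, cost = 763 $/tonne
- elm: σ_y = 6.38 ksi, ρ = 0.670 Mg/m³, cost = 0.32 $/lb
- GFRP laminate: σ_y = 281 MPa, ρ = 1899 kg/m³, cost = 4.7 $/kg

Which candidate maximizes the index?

Screen on constraints: cost ≤ 2.2 $/kg. Survivors: soda-lime glass, low-carbon steel, elm.
After converting to SI:
  soda-lime glass: σ_y = 36.70 MPa, ρ = 2521 kg/m³
  low-carbon steel: σ_y = 336.0 MPa, ρ = 7800 kg/m³
  elm: σ_y = 43.99 MPa, ρ = 670.0 kg/m³
  elm: M = 18.6×10⁻³
  low-carbon steel: M = 6.20×10⁻³
  soda-lime glass: M = 4.38×10⁻³
The maximum is for elm.

elm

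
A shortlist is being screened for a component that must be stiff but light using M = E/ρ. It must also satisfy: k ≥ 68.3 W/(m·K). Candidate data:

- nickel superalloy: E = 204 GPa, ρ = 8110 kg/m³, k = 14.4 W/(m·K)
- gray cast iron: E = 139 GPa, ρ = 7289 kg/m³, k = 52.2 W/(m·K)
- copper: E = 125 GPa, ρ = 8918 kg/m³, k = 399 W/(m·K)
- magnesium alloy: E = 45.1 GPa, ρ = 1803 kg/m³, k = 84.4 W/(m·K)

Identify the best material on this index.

Screen on constraints: k ≥ 68.3 W/(m·K). Survivors: copper, magnesium alloy.
Computing M directly (units already consistent):
  magnesium alloy: M = 25.0 MN·m/kg
  copper: M = 14.0 MN·m/kg
Magnesium alloy ranks first.

magnesium alloy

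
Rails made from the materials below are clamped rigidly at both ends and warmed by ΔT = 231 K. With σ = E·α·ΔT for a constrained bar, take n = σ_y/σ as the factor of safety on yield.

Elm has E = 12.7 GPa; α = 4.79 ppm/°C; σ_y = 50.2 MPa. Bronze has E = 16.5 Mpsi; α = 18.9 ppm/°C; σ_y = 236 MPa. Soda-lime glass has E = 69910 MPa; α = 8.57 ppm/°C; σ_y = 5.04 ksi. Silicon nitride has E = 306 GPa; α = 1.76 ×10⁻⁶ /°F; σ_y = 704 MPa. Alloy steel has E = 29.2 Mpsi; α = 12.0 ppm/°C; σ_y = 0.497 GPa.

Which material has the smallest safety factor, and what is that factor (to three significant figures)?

soda-lime glass, n = 0.251

Per material, after unit conversion:
  elm: E = 12.70, α = 4.79, σ_y = 50.20 → σ = 14.1 MPa, n = 3.57
  bronze: E = 113.8, α = 18.9, σ_y = 236.0 → σ = 497 MPa, n = 0.475
  soda-lime glass: E = 69.91, α = 8.57, σ_y = 34.75 → σ = 138 MPa, n = 0.251
  silicon nitride: E = 306.0, α = 3.17, σ_y = 704.0 → σ = 224 MPa, n = 3.14
  alloy steel: E = 201.3, α = 12.0, σ_y = 497.0 → σ = 558 MPa, n = 0.891
Soda-lime glass has the lowest safety factor, n = 0.251.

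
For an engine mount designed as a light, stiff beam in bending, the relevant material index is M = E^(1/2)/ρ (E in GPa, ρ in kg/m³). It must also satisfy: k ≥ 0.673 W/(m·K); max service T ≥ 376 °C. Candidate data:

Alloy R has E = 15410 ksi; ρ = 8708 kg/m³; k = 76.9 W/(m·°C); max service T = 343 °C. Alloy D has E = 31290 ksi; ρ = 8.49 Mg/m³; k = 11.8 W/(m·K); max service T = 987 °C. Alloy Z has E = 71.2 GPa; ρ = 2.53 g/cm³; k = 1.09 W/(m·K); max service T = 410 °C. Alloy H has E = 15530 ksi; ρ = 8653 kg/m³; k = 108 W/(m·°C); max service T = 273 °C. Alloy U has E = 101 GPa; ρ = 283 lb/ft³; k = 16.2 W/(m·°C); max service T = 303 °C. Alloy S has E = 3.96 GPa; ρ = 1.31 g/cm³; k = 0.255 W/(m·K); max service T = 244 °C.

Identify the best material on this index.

Screen on constraints: k ≥ 0.673 W/(m·K); max service T ≥ 376 °C. Survivors: alloy D, alloy Z.
After converting to SI:
  alloy D: E = 215.7 GPa, ρ = 8490 kg/m³
  alloy Z: E = 71.20 GPa, ρ = 2530 kg/m³
  alloy Z: M = 3.34×10⁻³
  alloy D: M = 1.73×10⁻³
Alloy Z has the largest M.

alloy Z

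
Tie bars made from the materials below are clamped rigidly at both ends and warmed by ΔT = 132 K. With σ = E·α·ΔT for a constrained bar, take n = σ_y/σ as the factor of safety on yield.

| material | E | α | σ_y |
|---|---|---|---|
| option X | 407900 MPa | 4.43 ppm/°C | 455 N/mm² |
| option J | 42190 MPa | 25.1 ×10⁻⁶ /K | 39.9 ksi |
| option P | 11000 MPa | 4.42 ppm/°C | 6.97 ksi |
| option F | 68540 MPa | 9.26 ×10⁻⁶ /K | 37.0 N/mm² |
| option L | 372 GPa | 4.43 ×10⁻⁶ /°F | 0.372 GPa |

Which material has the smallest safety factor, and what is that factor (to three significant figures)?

Converting E to GPa, α to ×10⁻⁶/K, σ_y to MPa, then σ and n for each:
  option X: E = 407.9, α = 4.43, σ_y = 455.0 → σ = 239 MPa, n = 1.91
  option J: E = 42.19, α = 25.1, σ_y = 275.1 → σ = 140 MPa, n = 1.97
  option P: E = 11.00, α = 4.42, σ_y = 48.06 → σ = 6.42 MPa, n = 7.49
  option F: E = 68.54, α = 9.26, σ_y = 37.00 → σ = 83.8 MPa, n = 0.442
  option L: E = 372.0, α = 7.97, σ_y = 372.0 → σ = 392 MPa, n = 0.950
The minimum is option F at n = 0.442.

option F, n = 0.442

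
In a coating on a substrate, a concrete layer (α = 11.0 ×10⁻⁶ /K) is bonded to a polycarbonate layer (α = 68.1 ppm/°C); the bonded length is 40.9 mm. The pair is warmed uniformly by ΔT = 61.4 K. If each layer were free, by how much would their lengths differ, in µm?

Δα = |11.0 − 68.1|×10⁻⁶/K = 57.1×10⁻⁶/K.
ΔL_mismatch = Δα·L·ΔT = 57.1×10⁻⁶ × 40.9 mm × 61.4 K = 143 µm.

143 µm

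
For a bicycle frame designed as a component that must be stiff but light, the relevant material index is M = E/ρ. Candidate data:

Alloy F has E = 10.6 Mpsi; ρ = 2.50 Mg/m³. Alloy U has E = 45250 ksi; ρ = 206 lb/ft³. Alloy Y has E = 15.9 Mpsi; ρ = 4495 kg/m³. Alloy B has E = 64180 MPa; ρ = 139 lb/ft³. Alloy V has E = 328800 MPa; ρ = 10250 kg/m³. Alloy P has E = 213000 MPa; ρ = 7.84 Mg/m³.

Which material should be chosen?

alloy U

Convert each candidate to consistent units, then evaluate M:
  alloy F: E = 73.08 GPa, ρ = 2500 kg/m³
  alloy U: E = 312.0 GPa, ρ = 3300 kg/m³
  alloy Y: E = 109.6 GPa, ρ = 4495 kg/m³
  alloy B: E = 64.18 GPa, ρ = 2227 kg/m³
  alloy V: E = 328.8 GPa, ρ = 10250 kg/m³
  alloy P: E = 213.0 GPa, ρ = 7840 kg/m³
  alloy U: M = 94.5 MN·m/kg
  alloy V: M = 32.1 MN·m/kg
  alloy F: M = 29.2 MN·m/kg
  alloy B: M = 28.8 MN·m/kg
  alloy P: M = 27.2 MN·m/kg
  alloy Y: M = 24.4 MN·m/kg
Alloy U ranks first.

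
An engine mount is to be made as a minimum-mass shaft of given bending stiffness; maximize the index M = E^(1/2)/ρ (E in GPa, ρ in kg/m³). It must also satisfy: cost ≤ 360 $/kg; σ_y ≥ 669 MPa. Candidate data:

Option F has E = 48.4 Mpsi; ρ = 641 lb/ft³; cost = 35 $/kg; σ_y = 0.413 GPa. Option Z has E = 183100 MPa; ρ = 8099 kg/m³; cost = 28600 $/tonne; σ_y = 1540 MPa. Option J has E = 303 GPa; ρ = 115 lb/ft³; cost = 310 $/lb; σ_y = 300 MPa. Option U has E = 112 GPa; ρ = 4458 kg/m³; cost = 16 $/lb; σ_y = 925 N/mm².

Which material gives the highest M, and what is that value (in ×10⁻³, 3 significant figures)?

Screen on constraints: cost ≤ 360 $/kg; σ_y ≥ 669 MPa. Survivors: option Z, option U.
After converting to SI:
  option Z: E = 183.1 GPa, ρ = 8099 kg/m³
  option U: E = 112.0 GPa, ρ = 4458 kg/m³
  option U: M = 2.37×10⁻³
  option Z: M = 1.67×10⁻³
The maximum is for option U.

option U, M = 2.37×10⁻³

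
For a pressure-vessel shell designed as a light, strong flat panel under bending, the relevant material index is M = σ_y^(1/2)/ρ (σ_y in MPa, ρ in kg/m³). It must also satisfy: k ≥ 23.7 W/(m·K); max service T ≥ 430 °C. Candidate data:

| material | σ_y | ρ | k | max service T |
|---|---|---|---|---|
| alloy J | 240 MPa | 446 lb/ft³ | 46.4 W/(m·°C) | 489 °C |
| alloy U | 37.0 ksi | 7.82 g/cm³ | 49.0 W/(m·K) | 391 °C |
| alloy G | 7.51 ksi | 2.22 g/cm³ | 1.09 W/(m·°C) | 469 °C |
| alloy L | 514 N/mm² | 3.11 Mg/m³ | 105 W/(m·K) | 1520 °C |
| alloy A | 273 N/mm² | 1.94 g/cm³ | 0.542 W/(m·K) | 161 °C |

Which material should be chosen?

Screen on constraints: k ≥ 23.7 W/(m·K); max service T ≥ 430 °C. Survivors: alloy J, alloy L.
In SI units:
  alloy J: σ_y = 240.0 MPa, ρ = 7144 kg/m³
  alloy L: σ_y = 514.0 MPa, ρ = 3110 kg/m³
  alloy L: M = 7.29×10⁻³
  alloy J: M = 2.17×10⁻³
The maximum is for alloy L.

alloy L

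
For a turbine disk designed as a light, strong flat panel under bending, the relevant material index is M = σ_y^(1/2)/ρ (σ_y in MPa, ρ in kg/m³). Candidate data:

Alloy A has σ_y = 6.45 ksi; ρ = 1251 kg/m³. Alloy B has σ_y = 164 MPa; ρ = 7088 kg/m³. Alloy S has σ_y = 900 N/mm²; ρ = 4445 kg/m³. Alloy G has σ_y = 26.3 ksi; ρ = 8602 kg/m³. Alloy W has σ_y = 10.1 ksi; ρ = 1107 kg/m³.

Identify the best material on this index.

alloy W

Convert each candidate to consistent units, then evaluate M:
  alloy A: σ_y = 44.47 MPa, ρ = 1251 kg/m³
  alloy B: σ_y = 164.0 MPa, ρ = 7088 kg/m³
  alloy S: σ_y = 900.0 MPa, ρ = 4445 kg/m³
  alloy G: σ_y = 181.3 MPa, ρ = 8602 kg/m³
  alloy W: σ_y = 69.64 MPa, ρ = 1107 kg/m³
  alloy W: M = 7.54×10⁻³
  alloy S: M = 6.75×10⁻³
  alloy A: M = 5.33×10⁻³
  alloy B: M = 1.81×10⁻³
  alloy G: M = 1.57×10⁻³
Alloy W ranks first.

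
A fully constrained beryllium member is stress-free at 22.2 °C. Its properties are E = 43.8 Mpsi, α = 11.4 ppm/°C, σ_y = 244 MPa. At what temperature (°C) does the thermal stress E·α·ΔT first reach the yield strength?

E = 43.8 Mpsi = 302.0 GPa.
E·α·ΔT = 244.0 MPa ⇒ ΔT = 244.0 / (302.0×10³ × 11.4×10⁻⁶) = 70.87 K.
T = 22.2 + 70.87 = 93.07 °C.

93.1 °C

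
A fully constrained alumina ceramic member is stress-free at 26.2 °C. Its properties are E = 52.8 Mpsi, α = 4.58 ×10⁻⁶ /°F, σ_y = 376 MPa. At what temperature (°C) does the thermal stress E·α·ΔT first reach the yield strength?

151 °C

E = 52.8 Mpsi = 364.0 GPa.
α = 4.58×10⁻⁶/°F × 9/5 = 8.24×10⁻⁶/K.
E·α·ΔT = 376.0 MPa ⇒ ΔT = 376.0 / (364.0×10³ × 8.24×10⁻⁶) = 125.3 K.
T = 26.2 + 125.3 = 151.5 °C.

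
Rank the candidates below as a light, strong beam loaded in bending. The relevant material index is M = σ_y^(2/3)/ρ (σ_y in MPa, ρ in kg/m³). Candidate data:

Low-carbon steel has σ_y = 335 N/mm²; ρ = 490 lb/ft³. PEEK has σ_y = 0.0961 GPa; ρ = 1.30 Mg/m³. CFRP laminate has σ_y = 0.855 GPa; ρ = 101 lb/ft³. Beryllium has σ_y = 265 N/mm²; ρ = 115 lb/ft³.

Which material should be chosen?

Normalizing units and computing the index:
  low-carbon steel: σ_y = 335.0 MPa, ρ = 7849 kg/m³
  PEEK: σ_y = 96.10 MPa, ρ = 1300 kg/m³
  CFRP laminate: σ_y = 855.0 MPa, ρ = 1618 kg/m³
  beryllium: σ_y = 265.0 MPa, ρ = 1842 kg/m³
  CFRP laminate: M = 55.7×10⁻³
  beryllium: M = 22.4×10⁻³
  PEEK: M = 16.1×10⁻³
  low-carbon steel: M = 6.15×10⁻³
CFRP laminate ranks first.

CFRP laminate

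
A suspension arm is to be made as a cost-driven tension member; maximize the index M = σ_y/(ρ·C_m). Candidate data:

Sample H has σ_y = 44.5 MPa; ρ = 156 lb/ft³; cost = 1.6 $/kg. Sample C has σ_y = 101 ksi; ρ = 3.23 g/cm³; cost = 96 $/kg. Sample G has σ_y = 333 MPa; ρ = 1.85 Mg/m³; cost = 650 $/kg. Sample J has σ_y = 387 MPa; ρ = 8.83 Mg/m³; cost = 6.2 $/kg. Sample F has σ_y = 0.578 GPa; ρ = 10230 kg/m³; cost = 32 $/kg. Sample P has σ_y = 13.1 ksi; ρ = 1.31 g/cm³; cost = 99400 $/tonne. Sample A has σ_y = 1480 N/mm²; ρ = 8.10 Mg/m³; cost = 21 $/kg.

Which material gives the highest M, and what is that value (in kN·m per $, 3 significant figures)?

Normalizing units and computing the index:
  sample H: σ_y = 44.50 MPa, ρ = 2499 kg/m³, cost = 1.600 $/kg
  sample C: σ_y = 696.4 MPa, ρ = 3230 kg/m³, cost = 96.00 $/kg
  sample G: σ_y = 333.0 MPa, ρ = 1850 kg/m³, cost = 650.0 $/kg
  sample J: σ_y = 387.0 MPa, ρ = 8830 kg/m³, cost = 6.200 $/kg
  sample F: σ_y = 578.0 MPa, ρ = 10230 kg/m³, cost = 32.00 $/kg
  sample P: σ_y = 90.32 MPa, ρ = 1310 kg/m³, cost = 99.40 $/kg
  sample A: σ_y = 1480 MPa, ρ = 8100 kg/m³, cost = 21.00 $/kg
  sample H: M = 11.1 kN·m per $
  sample A: M = 8.70 kN·m per $
  sample J: M = 7.07 kN·m per $
  sample C: M = 2.25 kN·m per $
  sample F: M = 1.77 kN·m per $
  sample P: M = 0.694 kN·m per $
  sample G: M = 0.277 kN·m per $
The maximum is for sample H.

sample H, M = 11.1 kN·m per $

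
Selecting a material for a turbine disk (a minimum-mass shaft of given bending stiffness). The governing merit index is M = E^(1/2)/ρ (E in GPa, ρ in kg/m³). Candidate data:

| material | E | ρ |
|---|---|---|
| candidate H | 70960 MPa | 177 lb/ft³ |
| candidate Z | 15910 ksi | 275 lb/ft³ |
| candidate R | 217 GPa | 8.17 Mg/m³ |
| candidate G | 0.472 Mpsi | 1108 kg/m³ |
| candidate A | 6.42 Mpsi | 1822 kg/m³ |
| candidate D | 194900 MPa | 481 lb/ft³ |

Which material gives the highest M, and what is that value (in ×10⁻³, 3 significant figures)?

candidate A, M = 3.65×10⁻³

After converting to SI:
  candidate H: E = 70.96 GPa, ρ = 2835 kg/m³
  candidate Z: E = 109.7 GPa, ρ = 4405 kg/m³
  candidate R: E = 217.0 GPa, ρ = 8170 kg/m³
  candidate G: E = 3.254 GPa, ρ = 1108 kg/m³
  candidate A: E = 44.26 GPa, ρ = 1822 kg/m³
  candidate D: E = 194.9 GPa, ρ = 7705 kg/m³
  candidate A: M = 3.65×10⁻³
  candidate H: M = 2.97×10⁻³
  candidate Z: M = 2.38×10⁻³
  candidate D: M = 1.81×10⁻³
  candidate R: M = 1.80×10⁻³
  candidate G: M = 1.63×10⁻³
Highest index: candidate A.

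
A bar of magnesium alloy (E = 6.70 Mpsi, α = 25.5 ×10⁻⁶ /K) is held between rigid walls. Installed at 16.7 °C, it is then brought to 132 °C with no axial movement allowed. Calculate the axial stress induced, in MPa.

136 MPa

E = 6.70 Mpsi = 46.19 GPa.
ΔT = 115.3 K. Constrained thermal stress σ = E·α·ΔT = 46.19×10³ MPa × 25.5×10⁻⁶ × 115.3 = 136 MPa (compressive).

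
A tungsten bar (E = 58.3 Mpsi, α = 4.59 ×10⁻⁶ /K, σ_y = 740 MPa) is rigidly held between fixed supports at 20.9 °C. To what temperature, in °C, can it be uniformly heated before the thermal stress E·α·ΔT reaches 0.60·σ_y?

262 °C

E = 58.3 Mpsi = 402.0 GPa.
E·α·ΔT = 444.0 MPa ⇒ ΔT = 444.0 / (402.0×10³ × 4.59×10⁻⁶) = 240.6 K.
T = 20.9 + 240.6 = 261.5 °C.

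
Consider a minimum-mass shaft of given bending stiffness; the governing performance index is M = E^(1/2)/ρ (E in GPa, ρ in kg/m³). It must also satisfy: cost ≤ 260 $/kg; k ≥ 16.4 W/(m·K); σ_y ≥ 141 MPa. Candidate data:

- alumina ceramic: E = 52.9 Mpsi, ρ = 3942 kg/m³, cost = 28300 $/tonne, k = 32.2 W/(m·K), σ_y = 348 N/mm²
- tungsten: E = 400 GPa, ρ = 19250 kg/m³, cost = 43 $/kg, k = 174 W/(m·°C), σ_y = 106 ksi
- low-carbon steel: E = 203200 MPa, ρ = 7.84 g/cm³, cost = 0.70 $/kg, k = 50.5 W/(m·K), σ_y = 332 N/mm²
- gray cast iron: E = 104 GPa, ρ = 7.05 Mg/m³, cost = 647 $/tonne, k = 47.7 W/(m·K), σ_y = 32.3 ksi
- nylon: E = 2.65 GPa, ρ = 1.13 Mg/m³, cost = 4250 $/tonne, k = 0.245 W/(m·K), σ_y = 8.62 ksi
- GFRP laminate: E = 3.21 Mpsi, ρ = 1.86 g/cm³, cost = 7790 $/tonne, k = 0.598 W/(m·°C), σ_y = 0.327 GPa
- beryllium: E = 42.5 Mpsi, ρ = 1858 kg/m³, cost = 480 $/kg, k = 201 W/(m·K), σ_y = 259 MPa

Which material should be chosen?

Screen on constraints: cost ≤ 260 $/kg; k ≥ 16.4 W/(m·K); σ_y ≥ 141 MPa. Survivors: alumina ceramic, tungsten, low-carbon steel, gray cast iron.
Convert each candidate to consistent units, then evaluate M:
  alumina ceramic: E = 364.7 GPa, ρ = 3942 kg/m³
  tungsten: E = 400.0 GPa, ρ = 19250 kg/m³
  low-carbon steel: E = 203.2 GPa, ρ = 7840 kg/m³
  gray cast iron: E = 104.0 GPa, ρ = 7050 kg/m³
  alumina ceramic: M = 4.84×10⁻³
  low-carbon steel: M = 1.82×10⁻³
  gray cast iron: M = 1.45×10⁻³
  tungsten: M = 1.04×10⁻³
The maximum is for alumina ceramic.

alumina ceramic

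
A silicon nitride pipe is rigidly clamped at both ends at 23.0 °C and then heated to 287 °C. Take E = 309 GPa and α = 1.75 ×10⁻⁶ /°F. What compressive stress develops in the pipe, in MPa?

257 MPa

α = 1.75×10⁻⁶/°F × 9/5 = 3.15×10⁻⁶/K.
ΔT = 264.0 K. Constrained thermal stress σ = E·α·ΔT = 309.0×10³ MPa × 3.15×10⁻⁶ × 264.0 = 257 MPa (compressive).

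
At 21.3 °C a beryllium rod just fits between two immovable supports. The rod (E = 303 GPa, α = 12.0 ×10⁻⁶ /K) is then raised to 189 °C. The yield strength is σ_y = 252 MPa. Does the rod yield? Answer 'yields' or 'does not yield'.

ΔT = 167.7 K. Constrained thermal stress σ = E·α·ΔT = 303.0×10³ MPa × 12.0×10⁻⁶ × 167.7 = 610 MPa (compressive).
Compare to σ_y = 252 MPa: σ ≥ σ_y, so it yields.

yields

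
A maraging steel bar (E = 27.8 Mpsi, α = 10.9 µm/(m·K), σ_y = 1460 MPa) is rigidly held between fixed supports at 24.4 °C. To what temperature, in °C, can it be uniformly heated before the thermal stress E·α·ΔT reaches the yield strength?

E = 27.8 Mpsi = 191.7 GPa.
E·α·ΔT = 1460 MPa ⇒ ΔT = 1460 / (191.7×10³ × 10.9×10⁻⁶) = 698.8 K.
T = 24.4 + 698.8 = 723.2 °C.

723 °C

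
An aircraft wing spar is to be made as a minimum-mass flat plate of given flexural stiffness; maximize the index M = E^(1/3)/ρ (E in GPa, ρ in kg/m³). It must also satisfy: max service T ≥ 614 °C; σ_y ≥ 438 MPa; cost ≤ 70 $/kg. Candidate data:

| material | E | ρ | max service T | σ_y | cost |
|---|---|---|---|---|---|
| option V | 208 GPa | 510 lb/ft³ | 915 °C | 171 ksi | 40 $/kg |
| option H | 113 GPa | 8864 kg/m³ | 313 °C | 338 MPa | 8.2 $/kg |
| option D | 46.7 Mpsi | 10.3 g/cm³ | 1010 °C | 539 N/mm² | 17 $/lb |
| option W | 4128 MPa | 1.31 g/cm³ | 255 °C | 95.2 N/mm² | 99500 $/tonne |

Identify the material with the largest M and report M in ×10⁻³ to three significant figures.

option V, M = 0.725×10⁻³

Screen on constraints: max service T ≥ 614 °C; σ_y ≥ 438 MPa; cost ≤ 70 $/kg. Survivors: option V, option D.
Convert each candidate to consistent units, then evaluate M:
  option V: E = 208.0 GPa, ρ = 8169 kg/m³
  option D: E = 322.0 GPa, ρ = 10300 kg/m³
  option V: M = 0.725×10⁻³
  option D: M = 0.665×10⁻³
Option V ranks first.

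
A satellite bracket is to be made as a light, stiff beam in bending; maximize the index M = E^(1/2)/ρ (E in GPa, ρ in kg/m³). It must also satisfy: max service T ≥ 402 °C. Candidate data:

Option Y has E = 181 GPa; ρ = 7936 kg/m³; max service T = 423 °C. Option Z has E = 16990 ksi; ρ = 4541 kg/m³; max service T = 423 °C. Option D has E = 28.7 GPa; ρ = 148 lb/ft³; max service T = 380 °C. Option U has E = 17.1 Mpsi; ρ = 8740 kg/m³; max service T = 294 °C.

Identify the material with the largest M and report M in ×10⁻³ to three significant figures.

Screen on constraints: max service T ≥ 402 °C. Survivors: option Y, option Z.
Putting every candidate on a common basis:
  option Y: E = 181.0 GPa, ρ = 7936 kg/m³
  option Z: E = 117.1 GPa, ρ = 4541 kg/m³
  option Z: M = 2.38×10⁻³
  option Y: M = 1.70×10⁻³
Option Z ranks first.

option Z, M = 2.38×10⁻³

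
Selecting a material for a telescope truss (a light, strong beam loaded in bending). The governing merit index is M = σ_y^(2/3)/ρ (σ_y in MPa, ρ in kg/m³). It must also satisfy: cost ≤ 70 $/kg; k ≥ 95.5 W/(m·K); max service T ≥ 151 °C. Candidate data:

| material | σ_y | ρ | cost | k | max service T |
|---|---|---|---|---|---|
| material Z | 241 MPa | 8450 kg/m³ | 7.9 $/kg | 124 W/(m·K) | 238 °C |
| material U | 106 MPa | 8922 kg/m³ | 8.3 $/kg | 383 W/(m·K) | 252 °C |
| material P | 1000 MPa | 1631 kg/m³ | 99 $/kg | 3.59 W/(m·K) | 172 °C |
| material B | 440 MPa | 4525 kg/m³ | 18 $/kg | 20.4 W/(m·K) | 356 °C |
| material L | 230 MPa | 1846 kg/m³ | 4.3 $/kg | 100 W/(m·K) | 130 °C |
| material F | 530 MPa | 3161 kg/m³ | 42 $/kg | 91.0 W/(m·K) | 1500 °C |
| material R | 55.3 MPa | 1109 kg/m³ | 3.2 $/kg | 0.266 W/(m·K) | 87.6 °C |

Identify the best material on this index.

Screen on constraints: cost ≤ 70 $/kg; k ≥ 95.5 W/(m·K); max service T ≥ 151 °C. Survivors: material Z, material U.
Per-candidate index values:
  material Z: M = 4.58×10⁻³
  material U: M = 2.51×10⁻³
The maximum is for material Z.

material Z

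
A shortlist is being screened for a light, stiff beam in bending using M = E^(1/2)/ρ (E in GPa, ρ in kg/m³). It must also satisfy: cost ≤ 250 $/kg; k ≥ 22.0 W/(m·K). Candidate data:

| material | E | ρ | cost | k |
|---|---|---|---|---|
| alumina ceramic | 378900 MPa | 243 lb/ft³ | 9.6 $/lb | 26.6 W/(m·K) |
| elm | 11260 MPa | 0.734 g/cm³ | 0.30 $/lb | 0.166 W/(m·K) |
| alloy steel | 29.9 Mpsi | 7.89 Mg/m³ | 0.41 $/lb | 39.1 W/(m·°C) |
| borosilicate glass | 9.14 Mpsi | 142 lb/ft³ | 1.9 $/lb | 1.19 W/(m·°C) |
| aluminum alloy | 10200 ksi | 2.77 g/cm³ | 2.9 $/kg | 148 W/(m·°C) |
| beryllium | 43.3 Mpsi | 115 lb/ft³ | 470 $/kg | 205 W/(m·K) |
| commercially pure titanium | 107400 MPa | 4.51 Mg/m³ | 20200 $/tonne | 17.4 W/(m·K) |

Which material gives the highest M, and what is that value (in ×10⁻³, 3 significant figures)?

alumina ceramic, M = 5.00×10⁻³

Screen on constraints: cost ≤ 250 $/kg; k ≥ 22.0 W/(m·K). Survivors: alumina ceramic, alloy steel, aluminum alloy.
In SI units:
  alumina ceramic: E = 378.9 GPa, ρ = 3892 kg/m³
  alloy steel: E = 206.2 GPa, ρ = 7890 kg/m³
  aluminum alloy: E = 70.33 GPa, ρ = 2770 kg/m³
  alumina ceramic: M = 5.00×10⁻³
  aluminum alloy: M = 3.03×10⁻³
  alloy steel: M = 1.82×10⁻³
Alumina ceramic ranks first.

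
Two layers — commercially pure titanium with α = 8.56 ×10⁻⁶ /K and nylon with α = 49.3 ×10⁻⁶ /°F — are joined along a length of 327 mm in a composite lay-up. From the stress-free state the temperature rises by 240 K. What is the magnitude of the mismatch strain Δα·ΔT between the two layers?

nylon: α = 49.3×10⁻⁶/°F × 9/5 = 88.7×10⁻⁶/K.
Δα = |8.56 − 88.7|×10⁻⁶/K = 80.2×10⁻⁶/K.
Mismatch strain = Δα·ΔT = 80.2×10⁻⁶ × 240.0 = 0.0192.

0.0192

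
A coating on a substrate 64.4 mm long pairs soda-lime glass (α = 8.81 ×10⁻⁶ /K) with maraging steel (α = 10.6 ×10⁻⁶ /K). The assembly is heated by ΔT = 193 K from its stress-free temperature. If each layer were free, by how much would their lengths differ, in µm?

Δα = |8.81 − 10.6|×10⁻⁶/K = 1.79×10⁻⁶/K.
ΔL_mismatch = Δα·L·ΔT = 1.79×10⁻⁶ × 64.4 mm × 193.0 K = 22.2 µm.

22.2 µm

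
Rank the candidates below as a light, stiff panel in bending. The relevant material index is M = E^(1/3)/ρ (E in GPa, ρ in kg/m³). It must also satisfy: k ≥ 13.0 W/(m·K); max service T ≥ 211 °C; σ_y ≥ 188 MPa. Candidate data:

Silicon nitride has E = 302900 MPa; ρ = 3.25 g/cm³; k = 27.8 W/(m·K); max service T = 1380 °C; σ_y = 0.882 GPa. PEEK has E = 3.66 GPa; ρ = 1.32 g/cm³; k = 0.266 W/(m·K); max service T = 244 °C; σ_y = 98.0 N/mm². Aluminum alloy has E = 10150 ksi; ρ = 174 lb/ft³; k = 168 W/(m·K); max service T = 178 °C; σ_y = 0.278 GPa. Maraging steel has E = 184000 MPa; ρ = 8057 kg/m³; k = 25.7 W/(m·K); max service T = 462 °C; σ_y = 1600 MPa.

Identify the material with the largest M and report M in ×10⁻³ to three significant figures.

Screen on constraints: k ≥ 13.0 W/(m·K); max service T ≥ 211 °C; σ_y ≥ 188 MPa. Survivors: silicon nitride, maraging steel.
In SI units:
  silicon nitride: E = 302.9 GPa, ρ = 3250 kg/m³
  maraging steel: E = 184.0 GPa, ρ = 8057 kg/m³
  silicon nitride: M = 2.07×10⁻³
  maraging steel: M = 0.706×10⁻³
Silicon nitride has the largest M.

silicon nitride, M = 2.07×10⁻³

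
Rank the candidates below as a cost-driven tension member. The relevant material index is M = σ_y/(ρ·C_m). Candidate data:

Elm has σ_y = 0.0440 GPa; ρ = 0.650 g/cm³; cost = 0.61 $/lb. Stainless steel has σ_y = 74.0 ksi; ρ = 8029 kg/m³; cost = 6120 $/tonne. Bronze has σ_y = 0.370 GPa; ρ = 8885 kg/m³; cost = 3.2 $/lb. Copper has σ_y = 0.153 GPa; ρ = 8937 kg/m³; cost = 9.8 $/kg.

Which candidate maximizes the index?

elm

Convert each candidate to consistent units, then evaluate M:
  elm: σ_y = 44.00 MPa, ρ = 650.0 kg/m³, cost = 1.345 $/kg
  stainless steel: σ_y = 510.2 MPa, ρ = 8029 kg/m³, cost = 6.120 $/kg
  bronze: σ_y = 370.0 MPa, ρ = 8885 kg/m³, cost = 7.055 $/kg
  copper: σ_y = 153.0 MPa, ρ = 8937 kg/m³, cost = 9.800 $/kg
  elm: M = 50.3 kN·m per $
  stainless steel: M = 10.4 kN·m per $
  bronze: M = 5.90 kN·m per $
  copper: M = 1.75 kN·m per $
Highest index: elm.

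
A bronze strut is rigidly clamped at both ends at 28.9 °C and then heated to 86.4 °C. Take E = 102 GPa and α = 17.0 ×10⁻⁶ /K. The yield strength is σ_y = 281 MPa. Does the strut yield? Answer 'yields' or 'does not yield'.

ΔT = 57.50 K. Constrained thermal stress σ = E·α·ΔT = 102.0×10³ MPa × 17.0×10⁻⁶ × 57.50 = 99.7 MPa (compressive).
Compare to σ_y = 281 MPa: σ < σ_y, so it does not yield.

does not yield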